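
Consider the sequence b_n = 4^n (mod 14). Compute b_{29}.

2

Computing terms: b_1 = 4,  b_2 = 2,  b_3 = 8,  b_4 = 4.
Since b_4 = b_1 = 4, the sequence is periodic with period 3.
So b_{29} = b_{1 + ((29-1) mod 3)} = b_2 = 2.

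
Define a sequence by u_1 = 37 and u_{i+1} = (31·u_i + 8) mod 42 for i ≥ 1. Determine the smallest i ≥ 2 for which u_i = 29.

3

We have u_1 = 37; u_2 = 21; u_3 = 29; u_4 = 25; u_5 = 27; u_6 = 5; u_7 = 37.
The sequence repeats with period 6.
The value 29 first appears (with i ≥ 2) at u_3.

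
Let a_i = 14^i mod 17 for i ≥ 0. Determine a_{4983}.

6

a_0 = 1,  a_1 = 14,  a_2 = 9,  a_3 = 7,  a_4 = 13,  a_5 = 12,  a_6 = 15,  a_7 = 6,  a_8 = 16,  a_9 = 3,  a_{10} = 8,  a_{11} = 10,  a_{12} = 4,  a_{13} = 5,  a_{14} = 2,  a_{15} = 11,  a_{16} = 1.
Since a_{16} = a_0 = 1, the sequence is periodic with period 16.
(4983 - 0) mod 16 = 7, so a_{4983} = a_7 = 6.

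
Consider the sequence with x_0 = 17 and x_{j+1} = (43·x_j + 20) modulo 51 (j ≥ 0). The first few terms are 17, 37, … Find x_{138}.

47

We have x_0 = 17,  x_1 = 37,  x_2 = 30,  x_3 = 35,  x_4 = 46,  x_5 = 9,  x_6 = 50,  x_7 = 28,  x_8 = 0,  x_9 = 20,  x_{10} = 13,  x_{11} = 18,  x_{12} = 29,  x_{13} = 43,  x_{14} = 33,  x_{15} = 11,  x_{16} = 34,  x_{17} = 3,  x_{18} = 47,  x_{19} = 1,  x_{20} = 12,  x_{21} = 26,  x_{22} = 16,  x_{23} = 45,  x_{24} = 17.
Since x_{24} = x_0 = 17, the sequence is periodic with period 24.
So x_{138} = x_{0 + ((138-0) mod 24)} = x_{18} = 47.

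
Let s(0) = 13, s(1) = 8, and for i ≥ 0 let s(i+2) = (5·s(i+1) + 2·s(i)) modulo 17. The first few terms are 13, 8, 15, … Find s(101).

s(0) = 13, s(1) = 8, s(2) = 15, s(3) = 6, s(4) = 9, s(5) = 6, s(6) = 14, s(7) = 14, s(8) = 13, s(9) = 8.
Since (s(8), s(9)) = (s(0), s(1)) = (13, 8) (two consecutive terms determine the rest), the sequence is periodic with period 8.
So s(101) = s(0 + ((101-0) mod 8)) = s(5) = 6.

6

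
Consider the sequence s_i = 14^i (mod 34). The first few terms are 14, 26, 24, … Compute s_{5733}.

Computing terms: s_1 = 14, s_2 = 26, s_3 = 24, s_4 = 30, s_5 = 12, s_6 = 32, s_7 = 6, s_8 = 16, s_9 = 20, s_{10} = 8, s_{11} = 10, s_{12} = 4, s_{13} = 22, s_{14} = 2, s_{15} = 28, s_{16} = 18, s_{17} = 14.
The sequence repeats with period 16.
(5733 - 1) mod 16 = 4, so s_{5733} = s_5 = 12.

12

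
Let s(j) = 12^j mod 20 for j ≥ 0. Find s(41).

12

Computing terms: s(0) = 1, s(1) = 12, s(2) = 4, s(3) = 8, s(4) = 16, s(5) = 12.
Since s(5) = s(1) = 12, the sequence is eventually periodic: after a pre-period of length 1 it cycles with period 4.
For j ≥ 1, s(j) depends only on (j - 1) mod 4. (41 - 1) mod 4 = 0, so s(41) = s(1) = 12.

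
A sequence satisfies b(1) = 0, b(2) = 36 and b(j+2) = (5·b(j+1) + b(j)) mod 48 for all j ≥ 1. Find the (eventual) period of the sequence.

b(1) = 0,  b(2) = 36,  b(3) = 36,  b(4) = 24,  b(5) = 12,  b(6) = 36,  b(7) = 0,  b(8) = 36.
The sequence repeats with period 6.

6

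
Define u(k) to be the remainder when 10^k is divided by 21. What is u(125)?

19

We have u(0) = 1; u(1) = 10; u(2) = 16; u(3) = 13; u(4) = 4; u(5) = 19; u(6) = 1.
The sequence repeats with period 6.
(125 - 0) mod 6 = 5, so u(125) = u(5) = 19.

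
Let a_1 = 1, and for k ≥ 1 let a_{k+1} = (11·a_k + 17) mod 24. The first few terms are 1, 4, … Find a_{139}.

Computing terms: a_1 = 1,  a_2 = 4,  a_3 = 13,  a_4 = 16,  a_5 = 1.
The sequence repeats with period 4.
(139 - 1) mod 4 = 2, so a_{139} = a_3 = 13.

13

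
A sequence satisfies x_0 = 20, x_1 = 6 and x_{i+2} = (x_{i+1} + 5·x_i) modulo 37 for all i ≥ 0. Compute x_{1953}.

Computing terms: x_0 = 20; x_1 = 6; x_2 = 32; x_3 = 25; x_4 = 0; x_5 = 14; x_6 = 14; x_7 = 10; x_8 = 6; x_9 = 19; x_{10} = 12; x_{11} = 33; x_{12} = 19; x_{13} = 36; x_{14} = 20; x_{15} = 15; x_{16} = 4; x_{17} = 5; x_{18} = 25; x_{19} = 13; x_{20} = 27; x_{21} = 18; x_{22} = 5; x_{23} = 21; x_{24} = 9; x_{25} = 3; x_{26} = 11; x_{27} = 26; x_{28} = 7; x_{29} = 26; x_{30} = 24; x_{31} = 6; x_{32} = 15; x_{33} = 8; x_{34} = 9; x_{35} = 12; x_{36} = 20; x_{37} = 6.
Since (x_{36}, x_{37}) = (x_0, x_1) = (20, 6) (two consecutive terms determine the rest), the sequence is periodic with period 36.
So x_{1953} = x_{0 + ((1953-0) mod 36)} = x_9 = 19.

19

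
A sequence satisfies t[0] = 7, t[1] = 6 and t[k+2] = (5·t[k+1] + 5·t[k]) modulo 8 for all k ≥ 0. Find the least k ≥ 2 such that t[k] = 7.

We have t[0] = 7; t[1] = 6; t[2] = 1; t[3] = 3; t[4] = 4; t[5] = 3; t[6] = 3; t[7] = 6; t[8] = 5; t[9] = 7; t[10] = 4; t[11] = 7; t[12] = 7; t[13] = 6.
The sequence repeats with period 12.
The value 7 first appears (with k ≥ 2) at t[9].

9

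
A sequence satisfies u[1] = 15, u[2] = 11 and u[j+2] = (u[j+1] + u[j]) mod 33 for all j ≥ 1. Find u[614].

4

Listing terms: u[1] = 15; u[2] = 11; u[3] = 26; u[4] = 4; u[5] = 30; u[6] = 1; u[7] = 31; u[8] = 32; u[9] = 30; u[10] = 29; u[11] = 26; u[12] = 22; u[13] = 15; u[14] = 4; u[15] = 19; u[16] = 23; u[17] = 9; u[18] = 32; u[19] = 8; u[20] = 7; u[21] = 15; u[22] = 22; u[23] = 4; u[24] = 26; u[25] = 30; u[26] = 23; u[27] = 20; u[28] = 10; u[29] = 30; u[30] = 7; u[31] = 4; u[32] = 11; u[33] = 15; u[34] = 26; u[35] = 8; u[36] = 1; u[37] = 9; u[38] = 10; u[39] = 19; u[40] = 29; u[41] = 15; u[42] = 11.
Since (u[41], u[42]) = (u[1], u[2]) = (15, 11) (two consecutive terms determine the rest), the sequence is periodic with period 40.
(614 - 1) mod 40 = 13, so u[614] = u[14] = 4.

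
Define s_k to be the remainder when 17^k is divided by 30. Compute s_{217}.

Computing terms: s_0 = 1; s_1 = 17; s_2 = 19; s_3 = 23; s_4 = 1.
The sequence repeats with period 4.
(217 - 0) mod 4 = 1, so s_{217} = s_1 = 17.

17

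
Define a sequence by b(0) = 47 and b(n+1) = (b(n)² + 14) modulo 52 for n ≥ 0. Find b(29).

b(0) = 47, b(1) = 39, b(2) = 27, b(3) = 15, b(4) = 31, b(5) = 39.
Since b(5) = b(1) = 39, the sequence is eventually periodic: after a pre-period of length 1 it cycles with period 4.
For n ≥ 1, b(n) depends only on (n - 1) mod 4. (29 - 1) mod 4 = 0, so b(29) = b(1) = 39.

39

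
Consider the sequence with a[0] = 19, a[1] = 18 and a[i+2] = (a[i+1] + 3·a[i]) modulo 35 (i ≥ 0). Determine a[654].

18

a[0] = 19, a[1] = 18, a[2] = 5, a[3] = 24, a[4] = 4, a[5] = 6, a[6] = 18, a[7] = 1, a[8] = 20, a[9] = 23, a[10] = 13, a[11] = 12, a[12] = 16, a[13] = 17, a[14] = 30, a[15] = 11, a[16] = 31, a[17] = 29, a[18] = 17, a[19] = 34, a[20] = 15, a[21] = 12, a[22] = 22, a[23] = 23, a[24] = 19, a[25] = 18.
Since (a[24], a[25]) = (a[0], a[1]) = (19, 18) (two consecutive terms determine the rest), the sequence is periodic with period 24.
So a[654] = a[0 + ((654-0) mod 24)] = a[6] = 18.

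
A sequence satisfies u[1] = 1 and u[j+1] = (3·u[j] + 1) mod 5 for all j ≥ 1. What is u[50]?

4

We have u[1] = 1, u[2] = 4, u[3] = 3, u[4] = 0, u[5] = 1.
Since u[5] = u[1] = 1, the sequence is periodic with period 4.
(50 - 1) mod 4 = 1, so u[50] = u[2] = 4.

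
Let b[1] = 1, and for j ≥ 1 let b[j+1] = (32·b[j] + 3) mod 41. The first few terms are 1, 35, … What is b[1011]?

16

Listing terms: b[1] = 1, b[2] = 35, b[3] = 16, b[4] = 23, b[5] = 1.
The sequence repeats with period 4.
(1011 - 1) mod 4 = 2, so b[1011] = b[3] = 16.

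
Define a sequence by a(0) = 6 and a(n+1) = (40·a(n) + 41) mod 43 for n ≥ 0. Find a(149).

15

We have a(0) = 6,  a(1) = 23,  a(2) = 15,  a(3) = 39,  a(4) = 10,  a(5) = 11,  a(6) = 8,  a(7) = 17,  a(8) = 33,  a(9) = 28,  a(10) = 0,  a(11) = 41,  a(12) = 4,  a(13) = 29,  a(14) = 40,  a(15) = 7,  a(16) = 20,  a(17) = 24,  a(18) = 12,  a(19) = 5,  a(20) = 26,  a(21) = 6.
Since a(21) = a(0) = 6, the sequence is periodic with period 21.
So a(149) = a(0 + ((149-0) mod 21)) = a(2) = 15.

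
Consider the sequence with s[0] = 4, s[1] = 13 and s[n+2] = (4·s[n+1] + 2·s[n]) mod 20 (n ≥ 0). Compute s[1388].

4

Computing terms: s[0] = 4,  s[1] = 13,  s[2] = 0,  s[3] = 6,  s[4] = 4,  s[5] = 8,  s[6] = 0,  s[7] = 16,  s[8] = 4,  s[9] = 8.
Since (s[8], s[9]) = (s[4], s[5]) = (4, 8) (two consecutive terms determine the rest), the sequence is eventually periodic: after a pre-period of length 4 it cycles with period 4.
For n ≥ 4, s[n] depends only on (n - 4) mod 4. (1388 - 4) mod 4 = 0, so s[1388] = s[4] = 4.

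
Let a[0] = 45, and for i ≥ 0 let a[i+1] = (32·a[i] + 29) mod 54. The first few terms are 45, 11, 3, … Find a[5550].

27

We have a[0] = 45,  a[1] = 11,  a[2] = 3,  a[3] = 17,  a[4] = 33,  a[5] = 5,  a[6] = 27,  a[7] = 29,  a[8] = 39,  a[9] = 35,  a[10] = 15,  a[11] = 23,  a[12] = 9,  a[13] = 47,  a[14] = 21,  a[15] = 53,  a[16] = 51,  a[17] = 41,  a[18] = 45.
The sequence repeats with period 18.
(5550 - 0) mod 18 = 6, so a[5550] = a[6] = 27.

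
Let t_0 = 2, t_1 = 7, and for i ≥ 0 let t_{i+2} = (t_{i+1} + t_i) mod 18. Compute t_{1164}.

16

Computing terms: t_0 = 2,  t_1 = 7,  t_2 = 9,  t_3 = 16,  t_4 = 7,  t_5 = 5,  t_6 = 12,  t_7 = 17,  t_8 = 11,  t_9 = 10,  t_{10} = 3,  t_{11} = 13,  t_{12} = 16,  t_{13} = 11,  t_{14} = 9,  t_{15} = 2,  t_{16} = 11,  t_{17} = 13,  t_{18} = 6,  t_{19} = 1,  t_{20} = 7,  t_{21} = 8,  t_{22} = 15,  t_{23} = 5,  t_{24} = 2,  t_{25} = 7.
Since (t_{24}, t_{25}) = (t_0, t_1) = (2, 7) (two consecutive terms determine the rest), the sequence is periodic with period 24.
(1164 - 0) mod 24 = 12, so t_{1164} = t_{12} = 16.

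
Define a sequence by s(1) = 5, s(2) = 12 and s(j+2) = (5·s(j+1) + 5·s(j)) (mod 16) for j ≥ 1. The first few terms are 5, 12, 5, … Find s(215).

10

Listing terms: s(1) = 5; s(2) = 12; s(3) = 5; s(4) = 5; s(5) = 2; s(6) = 3; s(7) = 9; s(8) = 12; s(9) = 9; s(10) = 9; s(11) = 10; s(12) = 15; s(13) = 13; s(14) = 12; s(15) = 13; s(16) = 13; s(17) = 2; s(18) = 11; s(19) = 1; s(20) = 12; s(21) = 1; s(22) = 1; s(23) = 10; s(24) = 7; s(25) = 5; s(26) = 12.
The sequence repeats with period 24.
So s(215) = s(1 + ((215-1) mod 24)) = s(23) = 10.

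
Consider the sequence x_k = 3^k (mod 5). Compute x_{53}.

Computing terms: x_0 = 1, x_1 = 3, x_2 = 4, x_3 = 2, x_4 = 1.
Since x_4 = x_0 = 1, the sequence is periodic with period 4.
So x_{53} = x_{0 + ((53-0) mod 4)} = x_1 = 3.

3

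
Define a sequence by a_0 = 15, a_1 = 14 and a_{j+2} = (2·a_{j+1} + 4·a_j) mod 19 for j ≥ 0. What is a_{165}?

4

Listing terms: a_0 = 15,  a_1 = 14,  a_2 = 12,  a_3 = 4,  a_4 = 18,  a_5 = 14,  a_6 = 5,  a_7 = 9,  a_8 = 0,  a_9 = 17,  a_{10} = 15,  a_{11} = 3,  a_{12} = 9,  a_{13} = 11,  a_{14} = 1,  a_{15} = 8,  a_{16} = 1,  a_{17} = 15,  a_{18} = 15,  a_{19} = 14.
Since (a_{18}, a_{19}) = (a_0, a_1) = (15, 14) (two consecutive terms determine the rest), the sequence is periodic with period 18.
(165 - 0) mod 18 = 3, so a_{165} = a_3 = 4.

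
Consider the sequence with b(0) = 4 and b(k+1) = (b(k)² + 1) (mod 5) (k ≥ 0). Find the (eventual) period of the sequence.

Computing terms: b(0) = 4,  b(1) = 2,  b(2) = 0,  b(3) = 1,  b(4) = 2.
Since b(4) = b(1) = 2, the sequence is eventually periodic: after a pre-period of length 1 it cycles with period 3.

3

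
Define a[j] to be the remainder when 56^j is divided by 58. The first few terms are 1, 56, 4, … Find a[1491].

Computing terms: a[0] = 1,  a[1] = 56,  a[2] = 4,  a[3] = 50,  a[4] = 16,  a[5] = 26,  a[6] = 6,  a[7] = 46,  a[8] = 24,  a[9] = 10,  a[10] = 38,  a[11] = 40,  a[12] = 36,  a[13] = 44,  a[14] = 28,  a[15] = 2,  a[16] = 54,  a[17] = 8,  a[18] = 42,  a[19] = 32,  a[20] = 52,  a[21] = 12,  a[22] = 34,  a[23] = 48,  a[24] = 20,  a[25] = 18,  a[26] = 22,  a[27] = 14,  a[28] = 30,  a[29] = 56.
Since a[29] = a[1] = 56, the sequence is eventually periodic: after a pre-period of length 1 it cycles with period 28.
For j ≥ 1, a[j] depends only on (j - 1) mod 28. (1491 - 1) mod 28 = 6, so a[1491] = a[7] = 46.

46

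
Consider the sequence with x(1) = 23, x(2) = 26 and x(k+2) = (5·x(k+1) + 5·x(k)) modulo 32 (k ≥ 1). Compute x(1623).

We have x(1) = 23, x(2) = 26, x(3) = 21, x(4) = 11, x(5) = 0, x(6) = 23, x(7) = 19, x(8) = 18, x(9) = 25, x(10) = 23, x(11) = 16, x(12) = 3, x(13) = 31, x(14) = 10, x(15) = 13, x(16) = 19, x(17) = 0, x(18) = 31, x(19) = 27, x(20) = 2, x(21) = 17, x(22) = 31, x(23) = 16, x(24) = 11, x(25) = 7, x(26) = 26, x(27) = 5, x(28) = 27, x(29) = 0, x(30) = 7, x(31) = 3, x(32) = 18, x(33) = 9, x(34) = 7, x(35) = 16, x(36) = 19, x(37) = 15, x(38) = 10, x(39) = 29, x(40) = 3, x(41) = 0, x(42) = 15, x(43) = 11, x(44) = 2, x(45) = 1, x(46) = 15, x(47) = 16, x(48) = 27, x(49) = 23, x(50) = 26.
Since (x(49), x(50)) = (x(1), x(2)) = (23, 26) (two consecutive terms determine the rest), the sequence is periodic with period 48.
(1623 - 1) mod 48 = 38, so x(1623) = x(39) = 29.

29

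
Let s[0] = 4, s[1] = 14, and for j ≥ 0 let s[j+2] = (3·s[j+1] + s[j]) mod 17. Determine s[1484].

s[0] = 4,  s[1] = 14,  s[2] = 12,  s[3] = 16,  s[4] = 9,  s[5] = 9,  s[6] = 2,  s[7] = 15,  s[8] = 13,  s[9] = 3,  s[10] = 5,  s[11] = 1,  s[12] = 8,  s[13] = 8,  s[14] = 15,  s[15] = 2,  s[16] = 4,  s[17] = 14.
The sequence repeats with period 16.
(1484 - 0) mod 16 = 12, so s[1484] = s[12] = 8.

8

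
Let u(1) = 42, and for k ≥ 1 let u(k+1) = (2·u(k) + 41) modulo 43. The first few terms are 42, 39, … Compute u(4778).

Listing terms: u(1) = 42; u(2) = 39; u(3) = 33; u(4) = 21; u(5) = 40; u(6) = 35; u(7) = 25; u(8) = 5; u(9) = 8; u(10) = 14; u(11) = 26; u(12) = 7; u(13) = 12; u(14) = 22; u(15) = 42.
Since u(15) = u(1) = 42, the sequence is periodic with period 14.
So u(4778) = u(1 + ((4778-1) mod 14)) = u(4) = 21.

21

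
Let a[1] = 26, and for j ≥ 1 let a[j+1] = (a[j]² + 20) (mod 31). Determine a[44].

Listing terms: a[1] = 26,  a[2] = 14,  a[3] = 30,  a[4] = 21,  a[5] = 27,  a[6] = 5,  a[7] = 14.
Since a[7] = a[2] = 14, the sequence is eventually periodic: after a pre-period of length 1 it cycles with period 5.
For j ≥ 2, a[j] depends only on (j - 2) mod 5. (44 - 2) mod 5 = 2, so a[44] = a[4] = 21.

21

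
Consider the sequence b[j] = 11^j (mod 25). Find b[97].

21

Listing terms: b[1] = 11, b[2] = 21, b[3] = 6, b[4] = 16, b[5] = 1, b[6] = 11.
The sequence repeats with period 5.
(97 - 1) mod 5 = 1, so b[97] = b[2] = 21.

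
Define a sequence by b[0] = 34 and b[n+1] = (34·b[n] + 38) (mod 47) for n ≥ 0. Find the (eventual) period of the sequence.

b[0] = 34; b[1] = 19; b[2] = 26; b[3] = 29; b[4] = 37; b[5] = 27; b[6] = 16; b[7] = 18; b[8] = 39; b[9] = 1; b[10] = 25; b[11] = 42; b[12] = 9; b[13] = 15; b[14] = 31; b[15] = 11; b[16] = 36; b[17] = 40; b[18] = 35; b[19] = 6; b[20] = 7; b[21] = 41; b[22] = 22; b[23] = 34.
The sequence repeats with period 23.

23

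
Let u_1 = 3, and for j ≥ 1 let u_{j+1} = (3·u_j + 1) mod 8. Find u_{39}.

7

Computing terms: u_1 = 3; u_2 = 2; u_3 = 7; u_4 = 6; u_5 = 3.
Since u_5 = u_1 = 3, the sequence is periodic with period 4.
So u_{39} = u_{1 + ((39-1) mod 4)} = u_3 = 7.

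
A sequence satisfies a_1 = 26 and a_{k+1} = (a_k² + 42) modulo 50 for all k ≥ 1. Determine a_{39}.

6

We have a_1 = 26; a_2 = 18; a_3 = 16; a_4 = 48; a_5 = 46; a_6 = 8; a_7 = 6; a_8 = 28; a_9 = 26.
Since a_9 = a_1 = 26, the sequence is periodic with period 8.
(39 - 1) mod 8 = 6, so a_{39} = a_7 = 6.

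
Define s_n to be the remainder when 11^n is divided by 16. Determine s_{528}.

1

We have s_0 = 1; s_1 = 11; s_2 = 9; s_3 = 3; s_4 = 1.
Since s_4 = s_0 = 1, the sequence is periodic with period 4.
(528 - 0) mod 4 = 0, so s_{528} = s_0 = 1.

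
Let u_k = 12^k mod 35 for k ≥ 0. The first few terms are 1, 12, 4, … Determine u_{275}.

Listing terms: u_0 = 1, u_1 = 12, u_2 = 4, u_3 = 13, u_4 = 16, u_5 = 17, u_6 = 29, u_7 = 33, u_8 = 11, u_9 = 27, u_{10} = 9, u_{11} = 3, u_{12} = 1.
Since u_{12} = u_0 = 1, the sequence is periodic with period 12.
(275 - 0) mod 12 = 11, so u_{275} = u_{11} = 3.

3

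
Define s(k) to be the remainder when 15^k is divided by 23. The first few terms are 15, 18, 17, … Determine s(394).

9

s(1) = 15,  s(2) = 18,  s(3) = 17,  s(4) = 2,  s(5) = 7,  s(6) = 13,  s(7) = 11,  s(8) = 4,  s(9) = 14,  s(10) = 3,  s(11) = 22,  s(12) = 8,  s(13) = 5,  s(14) = 6,  s(15) = 21,  s(16) = 16,  s(17) = 10,  s(18) = 12,  s(19) = 19,  s(20) = 9,  s(21) = 20,  s(22) = 1,  s(23) = 15.
The sequence repeats with period 22.
So s(394) = s(1 + ((394-1) mod 22)) = s(20) = 9.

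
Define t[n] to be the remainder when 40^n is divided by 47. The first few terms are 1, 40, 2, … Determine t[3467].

t[0] = 1; t[1] = 40; t[2] = 2; t[3] = 33; t[4] = 4; t[5] = 19; t[6] = 8; t[7] = 38; t[8] = 16; t[9] = 29; t[10] = 32; t[11] = 11; t[12] = 17; t[13] = 22; t[14] = 34; t[15] = 44; t[16] = 21; t[17] = 41; t[18] = 42; t[19] = 35; t[20] = 37; t[21] = 23; t[22] = 27; t[23] = 46; t[24] = 7; t[25] = 45; t[26] = 14; t[27] = 43; t[28] = 28; t[29] = 39; t[30] = 9; t[31] = 31; t[32] = 18; t[33] = 15; t[34] = 36; t[35] = 30; t[36] = 25; t[37] = 13; t[38] = 3; t[39] = 26; t[40] = 6; t[41] = 5; t[42] = 12; t[43] = 10; t[44] = 24; t[45] = 20; t[46] = 1.
Since t[46] = t[0] = 1, the sequence is periodic with period 46.
So t[3467] = t[0 + ((3467-0) mod 46)] = t[17] = 41.

41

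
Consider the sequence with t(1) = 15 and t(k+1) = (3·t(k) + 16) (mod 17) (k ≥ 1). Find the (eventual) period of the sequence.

t(1) = 15, t(2) = 10, t(3) = 12, t(4) = 1, t(5) = 2, t(6) = 5, t(7) = 14, t(8) = 7, t(9) = 3, t(10) = 8, t(11) = 6, t(12) = 0, t(13) = 16, t(14) = 13, t(15) = 4, t(16) = 11, t(17) = 15.
Since t(17) = t(1) = 15, the sequence is periodic with period 16.

16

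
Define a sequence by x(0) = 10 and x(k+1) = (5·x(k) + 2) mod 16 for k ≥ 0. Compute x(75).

x(0) = 10, x(1) = 4, x(2) = 6, x(3) = 0, x(4) = 2, x(5) = 12, x(6) = 14, x(7) = 8, x(8) = 10.
The sequence repeats with period 8.
So x(75) = x(0 + ((75-0) mod 8)) = x(3) = 0.

0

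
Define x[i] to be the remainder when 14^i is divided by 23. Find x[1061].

15

Listing terms: x[0] = 1; x[1] = 14; x[2] = 12; x[3] = 7; x[4] = 6; x[5] = 15; x[6] = 3; x[7] = 19; x[8] = 13; x[9] = 21; x[10] = 18; x[11] = 22; x[12] = 9; x[13] = 11; x[14] = 16; x[15] = 17; x[16] = 8; x[17] = 20; x[18] = 4; x[19] = 10; x[20] = 2; x[21] = 5; x[22] = 1.
The sequence repeats with period 22.
(1061 - 0) mod 22 = 5, so x[1061] = x[5] = 15.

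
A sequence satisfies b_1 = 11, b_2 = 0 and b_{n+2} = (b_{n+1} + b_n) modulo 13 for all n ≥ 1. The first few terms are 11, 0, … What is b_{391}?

Computing terms: b_1 = 11; b_2 = 0; b_3 = 11; b_4 = 11; b_5 = 9; b_6 = 7; b_7 = 3; b_8 = 10; b_9 = 0; b_{10} = 10; b_{11} = 10; b_{12} = 7; b_{13} = 4; b_{14} = 11; b_{15} = 2; b_{16} = 0; b_{17} = 2; b_{18} = 2; b_{19} = 4; b_{20} = 6; b_{21} = 10; b_{22} = 3; b_{23} = 0; b_{24} = 3; b_{25} = 3; b_{26} = 6; b_{27} = 9; b_{28} = 2; b_{29} = 11; b_{30} = 0.
Since (b_{29}, b_{30}) = (b_1, b_2) = (11, 0) (two consecutive terms determine the rest), the sequence is periodic with period 28.
So b_{391} = b_{1 + ((391-1) mod 28)} = b_{27} = 9.

9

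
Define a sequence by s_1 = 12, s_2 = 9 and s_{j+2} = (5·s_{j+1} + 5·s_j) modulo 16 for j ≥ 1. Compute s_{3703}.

12

s_1 = 12,  s_2 = 9,  s_3 = 9,  s_4 = 10,  s_5 = 15,  s_6 = 13,  s_7 = 12,  s_8 = 13,  s_9 = 13,  s_{10} = 2,  s_{11} = 11,  s_{12} = 1,  s_{13} = 12,  s_{14} = 1,  s_{15} = 1,  s_{16} = 10,  s_{17} = 7,  s_{18} = 5,  s_{19} = 12,  s_{20} = 5,  s_{21} = 5,  s_{22} = 2,  s_{23} = 3,  s_{24} = 9,  s_{25} = 12,  s_{26} = 9.
The sequence repeats with period 24.
(3703 - 1) mod 24 = 6, so s_{3703} = s_7 = 12.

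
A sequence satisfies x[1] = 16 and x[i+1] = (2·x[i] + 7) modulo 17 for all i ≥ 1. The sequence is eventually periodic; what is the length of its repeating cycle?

8

x[1] = 16,  x[2] = 5,  x[3] = 0,  x[4] = 7,  x[5] = 4,  x[6] = 15,  x[7] = 3,  x[8] = 13,  x[9] = 16.
Since x[9] = x[1] = 16, the sequence is periodic with period 8.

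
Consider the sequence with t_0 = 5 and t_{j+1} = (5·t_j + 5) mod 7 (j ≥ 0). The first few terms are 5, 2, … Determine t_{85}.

2

Listing terms: t_0 = 5,  t_1 = 2,  t_2 = 1,  t_3 = 3,  t_4 = 6,  t_5 = 0,  t_6 = 5.
The sequence repeats with period 6.
(85 - 0) mod 6 = 1, so t_{85} = t_1 = 2.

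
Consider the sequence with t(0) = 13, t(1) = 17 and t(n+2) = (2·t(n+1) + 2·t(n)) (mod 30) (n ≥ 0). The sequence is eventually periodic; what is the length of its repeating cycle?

24

t(0) = 13; t(1) = 17; t(2) = 0; t(3) = 4; t(4) = 8; t(5) = 24; t(6) = 4; t(7) = 26; t(8) = 0; t(9) = 22; t(10) = 14; t(11) = 12; t(12) = 22; t(13) = 8; t(14) = 0; t(15) = 16; t(16) = 2; t(17) = 6; t(18) = 16; t(19) = 14; t(20) = 0; t(21) = 28; t(22) = 26; t(23) = 18; t(24) = 28; t(25) = 2; t(26) = 0; t(27) = 4.
Since (t(26), t(27)) = (t(2), t(3)) = (0, 4) (two consecutive terms determine the rest), the sequence is eventually periodic: after a pre-period of length 2 it cycles with period 24.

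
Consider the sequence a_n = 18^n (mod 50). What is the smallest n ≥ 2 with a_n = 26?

Computing terms: a_1 = 18, a_2 = 24, a_3 = 32, a_4 = 26, a_5 = 18.
The sequence repeats with period 4.
The value 26 first appears (with n ≥ 2) at a_4.

4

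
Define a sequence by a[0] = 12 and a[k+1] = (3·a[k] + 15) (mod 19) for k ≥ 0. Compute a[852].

15

Listing terms: a[0] = 12, a[1] = 13, a[2] = 16, a[3] = 6, a[4] = 14, a[5] = 0, a[6] = 15, a[7] = 3, a[8] = 5, a[9] = 11, a[10] = 10, a[11] = 7, a[12] = 17, a[13] = 9, a[14] = 4, a[15] = 8, a[16] = 1, a[17] = 18, a[18] = 12.
The sequence repeats with period 18.
(852 - 0) mod 18 = 6, so a[852] = a[6] = 15.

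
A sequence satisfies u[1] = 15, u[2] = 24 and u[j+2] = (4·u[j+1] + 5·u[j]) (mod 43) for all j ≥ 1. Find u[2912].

We have u[1] = 15,  u[2] = 24,  u[3] = 42,  u[4] = 30,  u[5] = 29,  u[6] = 8,  u[7] = 5,  u[8] = 17,  u[9] = 7,  u[10] = 27,  u[11] = 14,  u[12] = 19,  u[13] = 17,  u[14] = 34,  u[15] = 6,  u[16] = 22,  u[17] = 32,  u[18] = 23,  u[19] = 37,  u[20] = 5,  u[21] = 33,  u[22] = 28,  u[23] = 19,  u[24] = 1,  u[25] = 13,  u[26] = 14,  u[27] = 35,  u[28] = 38,  u[29] = 26,  u[30] = 36,  u[31] = 16,  u[32] = 29,  u[33] = 24,  u[34] = 26,  u[35] = 9,  u[36] = 37,  u[37] = 21,  u[38] = 11,  u[39] = 20,  u[40] = 6,  u[41] = 38,  u[42] = 10,  u[43] = 15,  u[44] = 24.
Since (u[43], u[44]) = (u[1], u[2]) = (15, 24) (two consecutive terms determine the rest), the sequence is periodic with period 42.
(2912 - 1) mod 42 = 13, so u[2912] = u[14] = 34.

34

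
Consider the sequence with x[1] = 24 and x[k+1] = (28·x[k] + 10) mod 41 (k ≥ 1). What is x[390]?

Computing terms: x[1] = 24,  x[2] = 26,  x[3] = 0,  x[4] = 10,  x[5] = 3,  x[6] = 12,  x[7] = 18,  x[8] = 22,  x[9] = 11,  x[10] = 31,  x[11] = 17,  x[12] = 35,  x[13] = 6,  x[14] = 14,  x[15] = 33,  x[16] = 32,  x[17] = 4,  x[18] = 40,  x[19] = 23,  x[20] = 39,  x[21] = 36,  x[22] = 34,  x[23] = 19,  x[24] = 9,  x[25] = 16,  x[26] = 7,  x[27] = 1,  x[28] = 38,  x[29] = 8,  x[30] = 29,  x[31] = 2,  x[32] = 25,  x[33] = 13,  x[34] = 5,  x[35] = 27,  x[36] = 28,  x[37] = 15,  x[38] = 20,  x[39] = 37,  x[40] = 21,  x[41] = 24.
Since x[41] = x[1] = 24, the sequence is periodic with period 40.
(390 - 1) mod 40 = 29, so x[390] = x[30] = 29.

29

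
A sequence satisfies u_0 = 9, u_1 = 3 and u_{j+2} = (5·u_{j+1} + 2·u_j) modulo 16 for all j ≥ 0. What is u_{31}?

11

Listing terms: u_0 = 9, u_1 = 3, u_2 = 1, u_3 = 11, u_4 = 9, u_5 = 3.
Since (u_4, u_5) = (u_0, u_1) = (9, 3) (two consecutive terms determine the rest), the sequence is periodic with period 4.
So u_{31} = u_{0 + ((31-0) mod 4)} = u_3 = 11.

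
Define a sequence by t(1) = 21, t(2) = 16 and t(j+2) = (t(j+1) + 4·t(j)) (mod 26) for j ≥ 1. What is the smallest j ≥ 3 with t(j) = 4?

9

t(1) = 21; t(2) = 16; t(3) = 22; t(4) = 8; t(5) = 18; t(6) = 24; t(7) = 18; t(8) = 10; t(9) = 4; t(10) = 18; t(11) = 8; t(12) = 2; t(13) = 8; t(14) = 16; t(15) = 22.
Since (t(14), t(15)) = (t(2), t(3)) = (16, 22) (two consecutive terms determine the rest), the sequence is eventually periodic: after a pre-period of length 1 it cycles with period 12.
The value 4 first appears (with j ≥ 3) at t(9).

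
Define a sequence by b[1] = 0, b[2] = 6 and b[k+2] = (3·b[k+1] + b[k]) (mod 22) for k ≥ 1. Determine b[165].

b[1] = 0; b[2] = 6; b[3] = 18; b[4] = 16; b[5] = 0; b[6] = 16; b[7] = 4; b[8] = 6; b[9] = 0; b[10] = 6.
The sequence repeats with period 8.
So b[165] = b[1 + ((165-1) mod 8)] = b[5] = 0.

0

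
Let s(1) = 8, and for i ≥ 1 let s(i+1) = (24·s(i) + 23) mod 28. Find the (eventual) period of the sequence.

6

We have s(1) = 8, s(2) = 19, s(3) = 3, s(4) = 11, s(5) = 7, s(6) = 23, s(7) = 15, s(8) = 19.
Since s(8) = s(2) = 19, the sequence is eventually periodic: after a pre-period of length 1 it cycles with period 6.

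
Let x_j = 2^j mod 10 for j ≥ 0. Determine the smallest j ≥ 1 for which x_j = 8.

Computing terms: x_0 = 1,  x_1 = 2,  x_2 = 4,  x_3 = 8,  x_4 = 6,  x_5 = 2.
Since x_5 = x_1 = 2, the sequence is eventually periodic: after a pre-period of length 1 it cycles with period 4.
The value 8 first appears (with j ≥ 1) at x_3.

3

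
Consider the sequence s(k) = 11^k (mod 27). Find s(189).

s(0) = 1, s(1) = 11, s(2) = 13, s(3) = 8, s(4) = 7, s(5) = 23, s(6) = 10, s(7) = 2, s(8) = 22, s(9) = 26, s(10) = 16, s(11) = 14, s(12) = 19, s(13) = 20, s(14) = 4, s(15) = 17, s(16) = 25, s(17) = 5, s(18) = 1.
Since s(18) = s(0) = 1, the sequence is periodic with period 18.
(189 - 0) mod 18 = 9, so s(189) = s(9) = 26.

26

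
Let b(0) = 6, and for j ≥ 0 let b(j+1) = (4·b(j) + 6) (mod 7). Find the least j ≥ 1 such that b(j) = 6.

Listing terms: b(0) = 6, b(1) = 2, b(2) = 0, b(3) = 6.
The sequence repeats with period 3.
The value 6 next appears (with j ≥ 1) at b(3).

3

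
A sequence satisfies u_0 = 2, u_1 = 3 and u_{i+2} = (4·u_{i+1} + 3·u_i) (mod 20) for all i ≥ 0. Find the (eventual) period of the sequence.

24

Computing terms: u_0 = 2,  u_1 = 3,  u_2 = 18,  u_3 = 1,  u_4 = 18,  u_5 = 15,  u_6 = 14,  u_7 = 1,  u_8 = 6,  u_9 = 7,  u_{10} = 6,  u_{11} = 5,  u_{12} = 18,  u_{13} = 7,  u_{14} = 2,  u_{15} = 9,  u_{16} = 2,  u_{17} = 15,  u_{18} = 6,  u_{19} = 9,  u_{20} = 14,  u_{21} = 3,  u_{22} = 14,  u_{23} = 5,  u_{24} = 2,  u_{25} = 3.
Since (u_{24}, u_{25}) = (u_0, u_1) = (2, 3) (two consecutive terms determine the rest), the sequence is periodic with period 24.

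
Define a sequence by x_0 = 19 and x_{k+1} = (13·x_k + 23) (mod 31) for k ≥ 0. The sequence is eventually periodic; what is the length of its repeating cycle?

We have x_0 = 19,  x_1 = 22,  x_2 = 30,  x_3 = 10,  x_4 = 29,  x_5 = 28,  x_6 = 15,  x_7 = 1,  x_8 = 5,  x_9 = 26,  x_{10} = 20,  x_{11} = 4,  x_{12} = 13,  x_{13} = 6,  x_{14} = 8,  x_{15} = 3,  x_{16} = 0,  x_{17} = 23,  x_{18} = 12,  x_{19} = 24,  x_{20} = 25,  x_{21} = 7,  x_{22} = 21,  x_{23} = 17,  x_{24} = 27,  x_{25} = 2,  x_{26} = 18,  x_{27} = 9,  x_{28} = 16,  x_{29} = 14,  x_{30} = 19.
The sequence repeats with period 30.

30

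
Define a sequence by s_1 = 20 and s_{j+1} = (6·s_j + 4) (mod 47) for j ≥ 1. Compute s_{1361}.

27

We have s_1 = 20,  s_2 = 30,  s_3 = 43,  s_4 = 27,  s_5 = 25,  s_6 = 13,  s_7 = 35,  s_8 = 26,  s_9 = 19,  s_{10} = 24,  s_{11} = 7,  s_{12} = 46,  s_{13} = 45,  s_{14} = 39,  s_{15} = 3,  s_{16} = 22,  s_{17} = 42,  s_{18} = 21,  s_{19} = 36,  s_{20} = 32,  s_{21} = 8,  s_{22} = 5,  s_{23} = 34,  s_{24} = 20.
Since s_{24} = s_1 = 20, the sequence is periodic with period 23.
(1361 - 1) mod 23 = 3, so s_{1361} = s_4 = 27.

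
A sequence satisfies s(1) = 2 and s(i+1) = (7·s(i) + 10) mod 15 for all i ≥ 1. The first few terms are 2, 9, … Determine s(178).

Listing terms: s(1) = 2, s(2) = 9, s(3) = 13, s(4) = 11, s(5) = 12, s(6) = 4, s(7) = 8, s(8) = 6, s(9) = 7, s(10) = 14, s(11) = 3, s(12) = 1, s(13) = 2.
The sequence repeats with period 12.
So s(178) = s(1 + ((178-1) mod 12)) = s(10) = 14.

14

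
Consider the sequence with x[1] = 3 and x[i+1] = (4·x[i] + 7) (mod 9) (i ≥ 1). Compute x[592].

Computing terms: x[1] = 3, x[2] = 1, x[3] = 2, x[4] = 6, x[5] = 4, x[6] = 5, x[7] = 0, x[8] = 7, x[9] = 8, x[10] = 3.
The sequence repeats with period 9.
So x[592] = x[1 + ((592-1) mod 9)] = x[7] = 0.

0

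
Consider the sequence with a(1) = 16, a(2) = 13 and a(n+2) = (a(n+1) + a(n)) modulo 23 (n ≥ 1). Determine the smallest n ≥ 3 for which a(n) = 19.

4

Listing terms: a(1) = 16,  a(2) = 13,  a(3) = 6,  a(4) = 19,  a(5) = 2,  a(6) = 21,  a(7) = 0,  a(8) = 21,  a(9) = 21,  a(10) = 19,  a(11) = 17,  a(12) = 13,  a(13) = 7,  a(14) = 20,  a(15) = 4,  a(16) = 1,  a(17) = 5,  a(18) = 6,  a(19) = 11,  a(20) = 17,  a(21) = 5,  a(22) = 22,  a(23) = 4,  a(24) = 3,  a(25) = 7,  a(26) = 10,  a(27) = 17,  a(28) = 4,  a(29) = 21,  a(30) = 2,  a(31) = 0,  a(32) = 2,  a(33) = 2,  a(34) = 4,  a(35) = 6,  a(36) = 10,  a(37) = 16,  a(38) = 3,  a(39) = 19,  a(40) = 22,  a(41) = 18,  a(42) = 17,  a(43) = 12,  a(44) = 6,  a(45) = 18,  a(46) = 1,  a(47) = 19,  a(48) = 20,  a(49) = 16,  a(50) = 13.
Since (a(49), a(50)) = (a(1), a(2)) = (16, 13) (two consecutive terms determine the rest), the sequence is periodic with period 48.
The value 19 first appears (with n ≥ 3) at a(4).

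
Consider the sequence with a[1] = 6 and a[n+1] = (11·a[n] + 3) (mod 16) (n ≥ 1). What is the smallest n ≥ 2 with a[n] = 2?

Listing terms: a[1] = 6; a[2] = 5; a[3] = 10; a[4] = 1; a[5] = 14; a[6] = 13; a[7] = 2; a[8] = 9; a[9] = 6.
The sequence repeats with period 8.
The value 2 first appears (with n ≥ 2) at a[7].

7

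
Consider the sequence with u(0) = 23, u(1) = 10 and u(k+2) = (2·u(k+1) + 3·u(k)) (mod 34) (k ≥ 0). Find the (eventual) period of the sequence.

Computing terms: u(0) = 23,  u(1) = 10,  u(2) = 21,  u(3) = 4,  u(4) = 3,  u(5) = 18,  u(6) = 11,  u(7) = 8,  u(8) = 15,  u(9) = 20,  u(10) = 17,  u(11) = 26,  u(12) = 1,  u(13) = 12,  u(14) = 27,  u(15) = 22,  u(16) = 23,  u(17) = 10.
The sequence repeats with period 16.

16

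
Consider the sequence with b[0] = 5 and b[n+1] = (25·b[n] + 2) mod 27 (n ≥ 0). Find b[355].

b[0] = 5,  b[1] = 19,  b[2] = 18,  b[3] = 20,  b[4] = 16,  b[5] = 24,  b[6] = 8,  b[7] = 13,  b[8] = 3,  b[9] = 23,  b[10] = 10,  b[11] = 9,  b[12] = 11,  b[13] = 7,  b[14] = 15,  b[15] = 26,  b[16] = 4,  b[17] = 21,  b[18] = 14,  b[19] = 1,  b[20] = 0,  b[21] = 2,  b[22] = 25,  b[23] = 6,  b[24] = 17,  b[25] = 22,  b[26] = 12,  b[27] = 5.
Since b[27] = b[0] = 5, the sequence is periodic with period 27.
(355 - 0) mod 27 = 4, so b[355] = b[4] = 16.

16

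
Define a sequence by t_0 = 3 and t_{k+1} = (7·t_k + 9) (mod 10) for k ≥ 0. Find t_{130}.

We have t_0 = 3; t_1 = 0; t_2 = 9; t_3 = 2; t_4 = 3.
The sequence repeats with period 4.
(130 - 0) mod 4 = 2, so t_{130} = t_2 = 9.

9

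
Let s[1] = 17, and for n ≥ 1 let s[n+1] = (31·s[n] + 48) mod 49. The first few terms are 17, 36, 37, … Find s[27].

We have s[1] = 17; s[2] = 36; s[3] = 37; s[4] = 19; s[5] = 0; s[6] = 48; s[7] = 17.
Since s[7] = s[1] = 17, the sequence is periodic with period 6.
So s[27] = s[1 + ((27-1) mod 6)] = s[3] = 37.

37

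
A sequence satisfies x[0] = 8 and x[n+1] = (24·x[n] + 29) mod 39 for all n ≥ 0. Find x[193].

26

x[0] = 8, x[1] = 26, x[2] = 29, x[3] = 23, x[4] = 35, x[5] = 11, x[6] = 20, x[7] = 2, x[8] = 38, x[9] = 5, x[10] = 32, x[11] = 17, x[12] = 8.
Since x[12] = x[0] = 8, the sequence is periodic with period 12.
(193 - 0) mod 12 = 1, so x[193] = x[1] = 26.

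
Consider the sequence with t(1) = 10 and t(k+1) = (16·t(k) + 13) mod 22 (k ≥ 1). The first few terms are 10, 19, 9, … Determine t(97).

19

Listing terms: t(1) = 10,  t(2) = 19,  t(3) = 9,  t(4) = 3,  t(5) = 17,  t(6) = 21,  t(7) = 19.
Since t(7) = t(2) = 19, the sequence is eventually periodic: after a pre-period of length 1 it cycles with period 5.
For k ≥ 2, t(k) depends only on (k - 2) mod 5. (97 - 2) mod 5 = 0, so t(97) = t(2) = 19.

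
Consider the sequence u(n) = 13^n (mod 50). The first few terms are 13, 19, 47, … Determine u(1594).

We have u(1) = 13,  u(2) = 19,  u(3) = 47,  u(4) = 11,  u(5) = 43,  u(6) = 9,  u(7) = 17,  u(8) = 21,  u(9) = 23,  u(10) = 49,  u(11) = 37,  u(12) = 31,  u(13) = 3,  u(14) = 39,  u(15) = 7,  u(16) = 41,  u(17) = 33,  u(18) = 29,  u(19) = 27,  u(20) = 1,  u(21) = 13.
The sequence repeats with period 20.
(1594 - 1) mod 20 = 13, so u(1594) = u(14) = 39.

39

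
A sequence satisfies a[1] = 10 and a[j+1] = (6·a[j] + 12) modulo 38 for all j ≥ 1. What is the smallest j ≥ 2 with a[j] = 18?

a[1] = 10; a[2] = 34; a[3] = 26; a[4] = 16; a[5] = 32; a[6] = 14; a[7] = 20; a[8] = 18; a[9] = 6; a[10] = 10.
Since a[10] = a[1] = 10, the sequence is periodic with period 9.
The value 18 first appears (with j ≥ 2) at a[8].

8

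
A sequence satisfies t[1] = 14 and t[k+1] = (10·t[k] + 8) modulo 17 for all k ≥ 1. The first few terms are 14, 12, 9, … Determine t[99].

9

t[1] = 14, t[2] = 12, t[3] = 9, t[4] = 13, t[5] = 2, t[6] = 11, t[7] = 16, t[8] = 15, t[9] = 5, t[10] = 7, t[11] = 10, t[12] = 6, t[13] = 0, t[14] = 8, t[15] = 3, t[16] = 4, t[17] = 14.
Since t[17] = t[1] = 14, the sequence is periodic with period 16.
(99 - 1) mod 16 = 2, so t[99] = t[3] = 9.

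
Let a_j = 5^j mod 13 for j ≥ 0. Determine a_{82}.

12

We have a_0 = 1,  a_1 = 5,  a_2 = 12,  a_3 = 8,  a_4 = 1.
The sequence repeats with period 4.
(82 - 0) mod 4 = 2, so a_{82} = a_2 = 12.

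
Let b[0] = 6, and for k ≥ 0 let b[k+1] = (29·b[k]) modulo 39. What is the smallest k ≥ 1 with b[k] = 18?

Computing terms: b[0] = 6; b[1] = 18; b[2] = 15; b[3] = 6.
Since b[3] = b[0] = 6, the sequence is periodic with period 3.
The value 18 first appears (with k ≥ 1) at b[1].

1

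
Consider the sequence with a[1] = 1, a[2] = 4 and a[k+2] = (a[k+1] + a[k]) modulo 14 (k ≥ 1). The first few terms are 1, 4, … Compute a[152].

Listing terms: a[1] = 1, a[2] = 4, a[3] = 5, a[4] = 9, a[5] = 0, a[6] = 9, a[7] = 9, a[8] = 4, a[9] = 13, a[10] = 3, a[11] = 2, a[12] = 5, a[13] = 7, a[14] = 12, a[15] = 5, a[16] = 3, a[17] = 8, a[18] = 11, a[19] = 5, a[20] = 2, a[21] = 7, a[22] = 9, a[23] = 2, a[24] = 11, a[25] = 13, a[26] = 10, a[27] = 9, a[28] = 5, a[29] = 0, a[30] = 5, a[31] = 5, a[32] = 10, a[33] = 1, a[34] = 11, a[35] = 12, a[36] = 9, a[37] = 7, a[38] = 2, a[39] = 9, a[40] = 11, a[41] = 6, a[42] = 3, a[43] = 9, a[44] = 12, a[45] = 7, a[46] = 5, a[47] = 12, a[48] = 3, a[49] = 1, a[50] = 4.
Since (a[49], a[50]) = (a[1], a[2]) = (1, 4) (two consecutive terms determine the rest), the sequence is periodic with period 48.
So a[152] = a[1 + ((152-1) mod 48)] = a[8] = 4.

4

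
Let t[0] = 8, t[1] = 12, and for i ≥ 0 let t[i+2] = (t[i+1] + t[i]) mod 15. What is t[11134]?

13

We have t[0] = 8, t[1] = 12, t[2] = 5, t[3] = 2, t[4] = 7, t[5] = 9, t[6] = 1, t[7] = 10, t[8] = 11, t[9] = 6, t[10] = 2, t[11] = 8, t[12] = 10, t[13] = 3, t[14] = 13, t[15] = 1, t[16] = 14, t[17] = 0, t[18] = 14, t[19] = 14, t[20] = 13, t[21] = 12, t[22] = 10, t[23] = 7, t[24] = 2, t[25] = 9, t[26] = 11, t[27] = 5, t[28] = 1, t[29] = 6, t[30] = 7, t[31] = 13, t[32] = 5, t[33] = 3, t[34] = 8, t[35] = 11, t[36] = 4, t[37] = 0, t[38] = 4, t[39] = 4, t[40] = 8, t[41] = 12.
The sequence repeats with period 40.
So t[11134] = t[0 + ((11134-0) mod 40)] = t[14] = 13.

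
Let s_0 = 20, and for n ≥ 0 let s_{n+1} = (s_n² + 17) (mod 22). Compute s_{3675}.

9

Listing terms: s_0 = 20; s_1 = 21; s_2 = 18; s_3 = 11; s_4 = 6; s_5 = 9; s_6 = 10; s_7 = 7; s_8 = 0; s_9 = 17; s_{10} = 20.
The sequence repeats with period 10.
So s_{3675} = s_{0 + ((3675-0) mod 10)} = s_5 = 9.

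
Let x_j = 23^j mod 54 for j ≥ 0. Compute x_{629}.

47

Computing terms: x_0 = 1,  x_1 = 23,  x_2 = 43,  x_3 = 17,  x_4 = 13,  x_5 = 29,  x_6 = 19,  x_7 = 5,  x_8 = 7,  x_9 = 53,  x_{10} = 31,  x_{11} = 11,  x_{12} = 37,  x_{13} = 41,  x_{14} = 25,  x_{15} = 35,  x_{16} = 49,  x_{17} = 47,  x_{18} = 1.
Since x_{18} = x_0 = 1, the sequence is periodic with period 18.
(629 - 0) mod 18 = 17, so x_{629} = x_{17} = 47.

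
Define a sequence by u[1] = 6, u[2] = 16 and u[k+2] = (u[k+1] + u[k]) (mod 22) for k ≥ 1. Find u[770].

Computing terms: u[1] = 6; u[2] = 16; u[3] = 0; u[4] = 16; u[5] = 16; u[6] = 10; u[7] = 4; u[8] = 14; u[9] = 18; u[10] = 10; u[11] = 6; u[12] = 16.
Since (u[11], u[12]) = (u[1], u[2]) = (6, 16) (two consecutive terms determine the rest), the sequence is periodic with period 10.
So u[770] = u[1 + ((770-1) mod 10)] = u[10] = 10.

10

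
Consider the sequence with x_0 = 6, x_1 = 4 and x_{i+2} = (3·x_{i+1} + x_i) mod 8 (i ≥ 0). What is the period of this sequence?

6

Listing terms: x_0 = 6; x_1 = 4; x_2 = 2; x_3 = 2; x_4 = 0; x_5 = 2; x_6 = 6; x_7 = 4.
The sequence repeats with period 6.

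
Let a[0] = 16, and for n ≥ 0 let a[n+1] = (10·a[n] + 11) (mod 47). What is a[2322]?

Computing terms: a[0] = 16,  a[1] = 30,  a[2] = 29,  a[3] = 19,  a[4] = 13,  a[5] = 0,  a[6] = 11,  a[7] = 27,  a[8] = 46,  a[9] = 1,  a[10] = 21,  a[11] = 33,  a[12] = 12,  a[13] = 37,  a[14] = 5,  a[15] = 14,  a[16] = 10,  a[17] = 17,  a[18] = 40,  a[19] = 35,  a[20] = 32,  a[21] = 2,  a[22] = 31,  a[23] = 39,  a[24] = 25,  a[25] = 26,  a[26] = 36,  a[27] = 42,  a[28] = 8,  a[29] = 44,  a[30] = 28,  a[31] = 9,  a[32] = 7,  a[33] = 34,  a[34] = 22,  a[35] = 43,  a[36] = 18,  a[37] = 3,  a[38] = 41,  a[39] = 45,  a[40] = 38,  a[41] = 15,  a[42] = 20,  a[43] = 23,  a[44] = 6,  a[45] = 24,  a[46] = 16.
Since a[46] = a[0] = 16, the sequence is periodic with period 46.
(2322 - 0) mod 46 = 22, so a[2322] = a[22] = 31.

31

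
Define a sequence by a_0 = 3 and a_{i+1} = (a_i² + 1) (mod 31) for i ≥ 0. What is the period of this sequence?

3

Computing terms: a_0 = 3; a_1 = 10; a_2 = 8; a_3 = 3.
Since a_3 = a_0 = 3, the sequence is periodic with period 3.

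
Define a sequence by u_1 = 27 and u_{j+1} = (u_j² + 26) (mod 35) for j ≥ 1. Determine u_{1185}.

6

Computing terms: u_1 = 27; u_2 = 20; u_3 = 6; u_4 = 27.
The sequence repeats with period 3.
So u_{1185} = u_{1 + ((1185-1) mod 3)} = u_3 = 6.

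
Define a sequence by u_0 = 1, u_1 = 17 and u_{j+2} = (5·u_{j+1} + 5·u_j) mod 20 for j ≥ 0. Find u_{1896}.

Computing terms: u_0 = 1; u_1 = 17; u_2 = 10; u_3 = 15; u_4 = 5; u_5 = 0; u_6 = 5; u_7 = 5; u_8 = 10; u_9 = 15.
Since (u_8, u_9) = (u_2, u_3) = (10, 15) (two consecutive terms determine the rest), the sequence is eventually periodic: after a pre-period of length 2 it cycles with period 6.
For j ≥ 2, u_j depends only on (j - 2) mod 6. (1896 - 2) mod 6 = 4, so u_{1896} = u_6 = 5.

5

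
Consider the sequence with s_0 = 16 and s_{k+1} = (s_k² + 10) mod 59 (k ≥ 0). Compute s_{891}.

45

We have s_0 = 16; s_1 = 30; s_2 = 25; s_3 = 45; s_4 = 29; s_5 = 25.
Since s_5 = s_2 = 25, the sequence is eventually periodic: after a pre-period of length 2 it cycles with period 3.
For k ≥ 2, s_k depends only on (k - 2) mod 3. (891 - 2) mod 3 = 1, so s_{891} = s_3 = 45.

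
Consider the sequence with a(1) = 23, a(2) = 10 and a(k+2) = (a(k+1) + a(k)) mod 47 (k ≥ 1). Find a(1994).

Listing terms: a(1) = 23, a(2) = 10, a(3) = 33, a(4) = 43, a(5) = 29, a(6) = 25, a(7) = 7, a(8) = 32, a(9) = 39, a(10) = 24, a(11) = 16, a(12) = 40, a(13) = 9, a(14) = 2, a(15) = 11, a(16) = 13, a(17) = 24, a(18) = 37, a(19) = 14, a(20) = 4, a(21) = 18, a(22) = 22, a(23) = 40, a(24) = 15, a(25) = 8, a(26) = 23, a(27) = 31, a(28) = 7, a(29) = 38, a(30) = 45, a(31) = 36, a(32) = 34, a(33) = 23, a(34) = 10.
The sequence repeats with period 32.
So a(1994) = a(1 + ((1994-1) mod 32)) = a(10) = 24.

24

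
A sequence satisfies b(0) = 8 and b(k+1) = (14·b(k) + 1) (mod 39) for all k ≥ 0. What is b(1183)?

8

b(0) = 8, b(1) = 35, b(2) = 23, b(3) = 11, b(4) = 38, b(5) = 26, b(6) = 14, b(7) = 2, b(8) = 29, b(9) = 17, b(10) = 5, b(11) = 32, b(12) = 20, b(13) = 8.
Since b(13) = b(0) = 8, the sequence is periodic with period 13.
So b(1183) = b(0 + ((1183-0) mod 13)) = b(0) = 8.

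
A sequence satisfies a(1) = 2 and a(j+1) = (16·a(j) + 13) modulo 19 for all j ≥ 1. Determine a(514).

2

Computing terms: a(1) = 2,  a(2) = 7,  a(3) = 11,  a(4) = 18,  a(5) = 16,  a(6) = 3,  a(7) = 4,  a(8) = 1,  a(9) = 10,  a(10) = 2.
Since a(10) = a(1) = 2, the sequence is periodic with period 9.
(514 - 1) mod 9 = 0, so a(514) = a(1) = 2.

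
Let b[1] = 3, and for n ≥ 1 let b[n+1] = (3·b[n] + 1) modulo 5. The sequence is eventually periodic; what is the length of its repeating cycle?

b[1] = 3, b[2] = 0, b[3] = 1, b[4] = 4, b[5] = 3.
Since b[5] = b[1] = 3, the sequence is periodic with period 4.

4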